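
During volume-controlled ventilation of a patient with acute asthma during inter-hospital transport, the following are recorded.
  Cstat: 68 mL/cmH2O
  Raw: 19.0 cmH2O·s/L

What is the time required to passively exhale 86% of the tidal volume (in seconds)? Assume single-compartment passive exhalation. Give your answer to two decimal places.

2.54

τ = R × C = 19.0 × 68 mL/cmH2O = 19.0 × 0.068 L/cmH2O = 1.292 s.
Exhaled fraction f = 1 − e^(−t/τ) → t = −τ·ln(1 − f) = −1.292·ln(0.14) = 2.54 s.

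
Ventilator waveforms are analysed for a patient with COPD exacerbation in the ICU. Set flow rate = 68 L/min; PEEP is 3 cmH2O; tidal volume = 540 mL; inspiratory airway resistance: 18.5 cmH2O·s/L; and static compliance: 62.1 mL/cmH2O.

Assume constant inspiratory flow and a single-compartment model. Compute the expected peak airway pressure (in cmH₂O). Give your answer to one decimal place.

32.7

Flow: 68 L/min ÷ 60 = 1.1333 L/s.
Equation of motion (constant flow): PIP = Vt/C + R·V̇ + PEEP.
PIP = 540/62.1 + 18.5×1.1333 + 3 = 8.696 + 20.966 + 3 = 32.662 cmH2O.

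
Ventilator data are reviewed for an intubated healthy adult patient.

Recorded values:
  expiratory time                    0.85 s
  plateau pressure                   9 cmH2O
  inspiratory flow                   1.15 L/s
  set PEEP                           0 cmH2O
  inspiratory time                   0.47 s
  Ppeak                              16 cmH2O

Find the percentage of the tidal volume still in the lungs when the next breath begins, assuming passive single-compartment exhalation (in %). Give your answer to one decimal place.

Vt = flow × Ti = 1.15 L/s × 0.47 s × 1000 mL/L = 540.5 mL.
R = (PIP − Pplat)/V̇ = (16 − 9) / 1.15 = 7.0/1.15 = 6.087 cmH2O·s/L.
C = Vt/(Pplat − PEEP) = 540.5 / (9 − 0) = 540.5/9.0 = 60.056 mL/cmH2O.
τ = R × C = 6.087 × 0.06006 L/cmH2O = 0.3656 s.
Fraction remaining at end-expiration = e^(−Te/τ) = e^(−0.85/0.3656) = 0.09779 → 9.779%.

9.8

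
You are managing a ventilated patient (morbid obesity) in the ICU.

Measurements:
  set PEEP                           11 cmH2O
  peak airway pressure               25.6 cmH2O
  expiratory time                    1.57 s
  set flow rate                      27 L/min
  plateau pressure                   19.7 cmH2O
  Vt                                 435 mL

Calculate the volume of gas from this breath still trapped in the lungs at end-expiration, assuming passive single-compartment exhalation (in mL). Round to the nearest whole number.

40

Flow: 27 L/min ÷ 60 = 0.45 L/s.
R = (PIP − Pplat)/V̇ = (25.6 − 19.7) / 0.45 = 5.9/0.45 = 13.111 cmH2O·s/L.
C = Vt/(Pplat − PEEP) = 435.0 / (19.7 − 11) = 435.0/8.7 = 50.0 mL/cmH2O.
τ = R × C = 13.111 × 0.05 L/cmH2O = 0.6556 s.
Fraction remaining = e^(−Te/τ) = e^(−1.57/0.6556) = 0.0912.
Trapped volume = 435.0 × 0.0912 = 39.672 mL.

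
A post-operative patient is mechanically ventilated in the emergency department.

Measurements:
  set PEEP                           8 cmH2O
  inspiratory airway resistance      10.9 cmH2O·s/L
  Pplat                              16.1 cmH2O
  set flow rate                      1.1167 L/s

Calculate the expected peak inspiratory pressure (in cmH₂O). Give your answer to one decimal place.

28.3

PIP = Pplat + Raw × flow = 16.1 + 10.9 × 1.1167 = 16.1 + 12.172 = 28.272 cmH2O.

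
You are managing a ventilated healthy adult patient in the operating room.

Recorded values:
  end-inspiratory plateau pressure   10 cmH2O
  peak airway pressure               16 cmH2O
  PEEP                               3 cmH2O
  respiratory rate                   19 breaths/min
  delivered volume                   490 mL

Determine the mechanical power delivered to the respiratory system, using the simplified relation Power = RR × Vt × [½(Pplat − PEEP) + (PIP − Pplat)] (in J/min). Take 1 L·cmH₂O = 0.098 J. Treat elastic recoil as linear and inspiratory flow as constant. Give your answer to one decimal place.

Per-breath work = Vt × [½(Pplat−PEEP) + (PIP−Pplat)] = 0.490 × [0.5×7.0 + 6.0] = 0.490 × 9.5 = 4.655 L·cmH2O.
Power = 19 × 4.655 = 88.445 L·cmH2O/min.
× 0.098 J/(L·cmH2O) → 8.668 J/min.

8.7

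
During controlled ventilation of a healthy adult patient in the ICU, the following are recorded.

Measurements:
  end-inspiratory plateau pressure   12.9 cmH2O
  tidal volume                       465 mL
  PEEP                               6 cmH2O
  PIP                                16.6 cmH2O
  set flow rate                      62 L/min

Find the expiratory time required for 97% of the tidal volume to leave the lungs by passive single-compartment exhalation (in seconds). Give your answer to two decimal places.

Flow: 62 L/min ÷ 60 = 1.0333 L/s.
R = (PIP − Pplat)/V̇ = (16.6 − 12.9) / 1.0333 = 3.7/1.0333 = 3.581 cmH2O·s/L.
C = Vt/(Pplat − PEEP) = 465.0 / (12.9 − 6) = 465.0/6.9 = 67.391 mL/cmH2O.
τ = R × C = 3.581 × 0.06739 L/cmH2O = 0.2413 s.
t = −τ·ln(1 − 0.97) = −0.2413·ln(0.03) = 0.8461 s.

0.85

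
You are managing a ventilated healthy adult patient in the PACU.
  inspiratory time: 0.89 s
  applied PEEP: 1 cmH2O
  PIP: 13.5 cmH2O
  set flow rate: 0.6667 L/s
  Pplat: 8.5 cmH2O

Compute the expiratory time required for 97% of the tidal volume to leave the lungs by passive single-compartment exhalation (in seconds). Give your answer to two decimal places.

Vt = flow × Ti = 0.6667 L/s × 0.89 s × 1000 mL/L = 593.36 mL.
R = (PIP − Pplat)/V̇ = (13.5 − 8.5) / 0.6667 = 5.0/0.6667 = 7.5 cmH2O·s/L.
C = Vt/(Pplat − PEEP) = 593.36 / (8.5 − 1) = 593.36/7.5 = 79.115 mL/cmH2O.
τ = R × C = 7.5 × 0.07912 L/cmH2O = 0.5934 s.
t = −τ·ln(1 − 0.97) = −0.5934·ln(0.03) = 2.081 s.

2.08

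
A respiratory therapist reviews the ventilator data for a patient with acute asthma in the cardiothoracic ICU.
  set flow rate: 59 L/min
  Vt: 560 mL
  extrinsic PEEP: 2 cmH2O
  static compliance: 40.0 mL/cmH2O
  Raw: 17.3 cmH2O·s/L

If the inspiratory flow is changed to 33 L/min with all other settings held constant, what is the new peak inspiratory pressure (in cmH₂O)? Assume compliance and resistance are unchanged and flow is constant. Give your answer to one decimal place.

Flow: 59 L/min ÷ 60 = 0.9833 L/s.
New flow: 33 L/min ÷ 60 = 0.55 L/s.
PIP = Vt/C + R·V̇ + PEEP (constant-flow equation of motion).
Only the resistive term changes: ΔPIP = R × ΔV̇ = 17.3 × (0.55 − 0.9833) = 17.3 × -0.4333 = -7.496 cmH2O.
Original PIP = 560/40.0 + 17.3×0.9833 + 2 = 33.011 cmH2O; new PIP = 33.011 + (-7.496) = 25.515 cmH2O.

25.5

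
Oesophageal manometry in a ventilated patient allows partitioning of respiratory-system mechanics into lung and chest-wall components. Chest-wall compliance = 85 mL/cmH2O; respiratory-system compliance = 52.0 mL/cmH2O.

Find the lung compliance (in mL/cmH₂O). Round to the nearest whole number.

134

1/CL = 1/Crs − 1/Ccw.
1/CL = 1/52.0 − 1/85 = 0.007466.
CL = 133.94 mL/cmH2O.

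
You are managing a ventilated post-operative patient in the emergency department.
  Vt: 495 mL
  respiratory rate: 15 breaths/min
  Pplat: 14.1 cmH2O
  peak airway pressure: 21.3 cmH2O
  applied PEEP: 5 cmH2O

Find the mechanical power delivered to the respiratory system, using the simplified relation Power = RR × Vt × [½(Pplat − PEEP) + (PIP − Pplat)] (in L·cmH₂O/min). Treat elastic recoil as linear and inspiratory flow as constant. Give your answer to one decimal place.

Per-breath work = Vt × [½(Pplat−PEEP) + (PIP−Pplat)] = 0.495 × [0.5×9.1 + 7.2] = 0.495 × 11.75 = 5.816 L·cmH2O.
Power = 15 × 5.816 = 87.24 L·cmH2O/min.

87.2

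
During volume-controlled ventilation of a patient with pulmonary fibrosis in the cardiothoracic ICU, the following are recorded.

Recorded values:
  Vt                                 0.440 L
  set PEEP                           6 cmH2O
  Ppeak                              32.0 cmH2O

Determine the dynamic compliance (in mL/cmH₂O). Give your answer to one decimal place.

16.9

Dynamic compliance = Vt / (PIP − PEEP) = 440 / (32.0 − 6) = 440 / 26.0 = 16.923 mL/cmH2O.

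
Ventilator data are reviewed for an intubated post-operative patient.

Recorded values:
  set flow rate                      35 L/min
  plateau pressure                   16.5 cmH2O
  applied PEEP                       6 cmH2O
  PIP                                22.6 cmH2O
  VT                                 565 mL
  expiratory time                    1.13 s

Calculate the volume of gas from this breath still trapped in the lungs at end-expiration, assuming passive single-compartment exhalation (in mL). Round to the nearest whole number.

Flow: 35 L/min ÷ 60 = 0.5833 L/s.
R = (PIP − Pplat)/V̇ = (22.6 − 16.5) / 0.5833 = 6.1/0.5833 = 10.458 cmH2O·s/L.
C = Vt/(Pplat − PEEP) = 565.0 / (16.5 − 6) = 565.0/10.5 = 53.81 mL/cmH2O.
τ = R × C = 10.458 × 0.05381 L/cmH2O = 0.5627 s.
Fraction remaining = e^(−Te/τ) = e^(−1.13/0.5627) = 0.1342.
Trapped volume = 565.0 × 0.1342 = 75.823 mL.

76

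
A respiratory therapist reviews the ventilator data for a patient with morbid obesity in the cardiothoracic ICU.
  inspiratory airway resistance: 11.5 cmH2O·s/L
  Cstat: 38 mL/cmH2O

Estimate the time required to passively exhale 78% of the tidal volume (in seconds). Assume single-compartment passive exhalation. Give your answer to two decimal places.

τ = R × C = 11.5 × 38 mL/cmH2O = 11.5 × 0.038 L/cmH2O = 0.437 s.
Exhaled fraction f = 1 − e^(−t/τ) → t = −τ·ln(1 − f) = −0.437·ln(0.22) = 0.6617 s.

0.66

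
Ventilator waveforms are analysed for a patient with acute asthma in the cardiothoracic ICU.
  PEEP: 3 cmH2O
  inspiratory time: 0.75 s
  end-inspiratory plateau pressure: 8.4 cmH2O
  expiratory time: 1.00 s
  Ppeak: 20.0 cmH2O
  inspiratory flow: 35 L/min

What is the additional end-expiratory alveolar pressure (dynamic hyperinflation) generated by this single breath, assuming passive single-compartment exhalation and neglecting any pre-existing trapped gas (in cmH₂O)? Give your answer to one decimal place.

2.9

Flow: 35 L/min ÷ 60 = 0.5833 L/s.
Vt = flow × Ti = 0.5833 L/s × 0.75 s × 1000 mL/L = 437.48 mL.
R = (PIP − Pplat)/V̇ = (20.0 − 8.4) / 0.5833 = 11.6/0.5833 = 19.887 cmH2O·s/L.
C = Vt/(Pplat − PEEP) = 437.48 / (8.4 − 3) = 437.48/5.4 = 81.015 mL/cmH2O.
τ = R × C = 19.887 × 0.08102 L/cmH2O = 1.611 s.
Fraction remaining = e^(−Te/τ) = e^(−1.00/1.611) = 0.5376; trapped volume = 437.48 × 0.5376 = 235.19 mL.
Additional alveolar pressure from trapping ≈ V_trapped / C = 235.19 / 81.015 = 2.903 cmH2O.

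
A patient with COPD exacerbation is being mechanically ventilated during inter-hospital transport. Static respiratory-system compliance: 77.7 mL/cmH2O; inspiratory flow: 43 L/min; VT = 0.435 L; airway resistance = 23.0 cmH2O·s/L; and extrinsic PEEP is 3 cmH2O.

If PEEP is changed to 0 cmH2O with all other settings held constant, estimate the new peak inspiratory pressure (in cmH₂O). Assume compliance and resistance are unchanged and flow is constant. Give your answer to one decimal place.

Flow: 43 L/min ÷ 60 = 0.7167 L/s.
PIP = Vt/C + R·V̇ + PEEP (constant-flow equation of motion).
Only the baseline term changes: ΔPIP = ΔPEEP = 0 − 3 = -3.0 cmH2O.
Original PIP = 435/77.7 + 23.0×0.7167 + 3 = 25.083 cmH2O; new PIP = 25.083 + (-3.0) = 22.083 cmH2O.

22.1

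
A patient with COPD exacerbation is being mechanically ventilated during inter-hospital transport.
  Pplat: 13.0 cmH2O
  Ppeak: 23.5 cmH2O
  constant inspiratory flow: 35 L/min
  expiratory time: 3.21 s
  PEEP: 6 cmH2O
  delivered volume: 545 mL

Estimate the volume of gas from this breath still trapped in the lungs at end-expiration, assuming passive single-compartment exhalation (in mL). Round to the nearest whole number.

Flow: 35 L/min ÷ 60 = 0.5833 L/s.
R = (PIP − Pplat)/V̇ = (23.5 − 13.0) / 0.5833 = 10.5/0.5833 = 18.001 cmH2O·s/L.
C = Vt/(Pplat − PEEP) = 545.0 / (13.0 − 6) = 545.0/7.0 = 77.857 mL/cmH2O.
τ = R × C = 18.001 × 0.07786 L/cmH2O = 1.402 s.
Fraction remaining = e^(−Te/τ) = e^(−3.21/1.402) = 0.1013.
Trapped volume = 545.0 × 0.1013 = 55.209 mL.

55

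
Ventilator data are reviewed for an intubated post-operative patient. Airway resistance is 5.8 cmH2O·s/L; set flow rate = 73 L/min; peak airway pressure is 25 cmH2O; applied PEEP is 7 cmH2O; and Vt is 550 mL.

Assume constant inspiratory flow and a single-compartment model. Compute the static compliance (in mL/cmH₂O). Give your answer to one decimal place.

50.3

Flow: 73 L/min ÷ 60 = 1.2167 L/s.
Equation of motion (constant flow): PIP = Vt/C + R·V̇ + PEEP.
Vt/C = PIP − R·V̇ − PEEP = 25 − 5.8×1.2167 − 7 = 25 − 7.057 − 7 = 10.943 cmH2O.
C = Vt / 10.943 = 550 / 10.943 = 50.26 mL/cmH2O.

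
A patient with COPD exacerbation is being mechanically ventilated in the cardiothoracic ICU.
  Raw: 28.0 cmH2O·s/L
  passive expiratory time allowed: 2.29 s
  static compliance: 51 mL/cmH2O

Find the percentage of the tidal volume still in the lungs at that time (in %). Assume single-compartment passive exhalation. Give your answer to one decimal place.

20.1

τ = R × C = 28.0 × 51 mL/cmH2O = 28.0 × 0.051 L/cmH2O = 1.428 s.
Passive exhalation: V(t)/V₀ = e^(−t/τ) = e^(−2.29/1.428) = 0.2012.
Fraction remaining = 0.2012 → 20.12%.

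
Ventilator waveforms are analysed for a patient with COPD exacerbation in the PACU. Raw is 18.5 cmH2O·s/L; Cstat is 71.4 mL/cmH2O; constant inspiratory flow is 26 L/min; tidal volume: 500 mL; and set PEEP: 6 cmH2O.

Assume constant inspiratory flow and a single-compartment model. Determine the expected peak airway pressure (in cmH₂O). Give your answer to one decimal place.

Flow: 26 L/min ÷ 60 = 0.4333 L/s.
Equation of motion (constant flow): PIP = Vt/C + R·V̇ + PEEP.
PIP = 500/71.4 + 18.5×0.4333 + 6 = 7.003 + 8.016 + 6 = 21.019 cmH2O.

21.0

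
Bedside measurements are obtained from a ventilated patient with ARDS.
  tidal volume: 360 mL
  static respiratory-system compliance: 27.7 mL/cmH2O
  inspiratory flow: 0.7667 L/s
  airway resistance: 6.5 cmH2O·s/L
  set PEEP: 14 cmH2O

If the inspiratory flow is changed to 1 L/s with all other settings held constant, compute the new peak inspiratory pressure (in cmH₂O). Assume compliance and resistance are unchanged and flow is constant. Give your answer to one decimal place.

PIP = Vt/C + R·V̇ + PEEP (constant-flow equation of motion).
Only the resistive term changes: ΔPIP = R × ΔV̇ = 6.5 × (1 − 0.7667) = 6.5 × 0.2333 = 1.516 cmH2O.
Original PIP = 360/27.7 + 6.5×0.7667 + 14 = 31.98 cmH2O; new PIP = 31.98 + (1.516) = 33.496 cmH2O.

33.5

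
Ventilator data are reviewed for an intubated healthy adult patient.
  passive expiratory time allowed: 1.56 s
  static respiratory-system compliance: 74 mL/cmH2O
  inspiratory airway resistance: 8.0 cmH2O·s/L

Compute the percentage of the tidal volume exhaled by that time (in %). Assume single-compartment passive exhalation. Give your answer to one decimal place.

τ = R × C = 8.0 × 74 mL/cmH2O = 8.0 × 0.074 L/cmH2O = 0.592 s.
Passive exhalation: V(t)/V₀ = e^(−t/τ) = e^(−1.56/0.592) = 0.07171.
Fraction exhaled = 1 − 0.07171 = 0.9283 → 92.83%.

92.8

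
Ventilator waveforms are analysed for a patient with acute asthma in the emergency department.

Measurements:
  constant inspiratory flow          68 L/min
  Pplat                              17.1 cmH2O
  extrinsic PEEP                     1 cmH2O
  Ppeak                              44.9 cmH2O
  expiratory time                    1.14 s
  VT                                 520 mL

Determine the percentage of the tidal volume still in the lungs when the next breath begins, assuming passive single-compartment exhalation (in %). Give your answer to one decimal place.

23.7

Flow: 68 L/min ÷ 60 = 1.1333 L/s.
R = (PIP − Pplat)/V̇ = (44.9 − 17.1) / 1.1333 = 27.8/1.1333 = 24.53 cmH2O·s/L.
C = Vt/(Pplat − PEEP) = 520.0 / (17.1 − 1) = 520.0/16.1 = 32.298 mL/cmH2O.
τ = R × C = 24.53 × 0.0323 L/cmH2O = 0.7923 s.
Fraction remaining at end-expiration = e^(−Te/τ) = e^(−1.14/0.7923) = 0.2372 → 23.72%.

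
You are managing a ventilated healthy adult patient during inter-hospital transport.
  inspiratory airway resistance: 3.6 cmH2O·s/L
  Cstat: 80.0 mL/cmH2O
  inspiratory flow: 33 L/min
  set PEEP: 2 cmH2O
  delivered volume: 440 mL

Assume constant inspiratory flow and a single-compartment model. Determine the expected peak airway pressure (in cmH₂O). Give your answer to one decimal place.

9.5

Flow: 33 L/min ÷ 60 = 0.55 L/s.
Equation of motion (constant flow): PIP = Vt/C + R·V̇ + PEEP.
PIP = 440/80.0 + 3.6×0.55 + 2 = 5.5 + 1.98 + 2 = 9.48 cmH2O.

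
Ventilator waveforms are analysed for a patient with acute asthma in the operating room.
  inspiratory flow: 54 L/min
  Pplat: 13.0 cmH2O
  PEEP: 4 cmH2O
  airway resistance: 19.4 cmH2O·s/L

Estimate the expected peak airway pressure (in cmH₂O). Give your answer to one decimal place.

30.5

Flow: 54 L/min ÷ 60 = 0.9 L/s.
PIP = Pplat + Raw × flow = 13.0 + 19.4 × 0.9 = 13.0 + 17.46 = 30.46 cmH2O.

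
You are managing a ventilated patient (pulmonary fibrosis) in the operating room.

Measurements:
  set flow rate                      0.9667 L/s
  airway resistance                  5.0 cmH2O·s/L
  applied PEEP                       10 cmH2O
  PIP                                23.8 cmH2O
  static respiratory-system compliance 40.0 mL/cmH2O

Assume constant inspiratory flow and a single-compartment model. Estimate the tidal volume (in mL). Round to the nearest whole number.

Equation of motion (constant flow): PIP = Vt/C + R·V̇ + PEEP.
Vt/C = PIP − R·V̇ − PEEP = 23.8 − 4.834 − 10 = 8.966 cmH2O.
Vt = C × 8.966 = 40.0 × 8.966 = 358.64 mL.

359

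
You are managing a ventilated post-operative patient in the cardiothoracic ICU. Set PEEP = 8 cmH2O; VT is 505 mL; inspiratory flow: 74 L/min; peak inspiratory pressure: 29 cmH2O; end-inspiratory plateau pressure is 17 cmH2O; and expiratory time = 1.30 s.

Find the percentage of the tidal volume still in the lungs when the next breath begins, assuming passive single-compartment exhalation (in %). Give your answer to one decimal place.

9.2

Flow: 74 L/min ÷ 60 = 1.2333 L/s.
R = (PIP − Pplat)/V̇ = (29 − 17) / 1.2333 = 12.0/1.2333 = 9.73 cmH2O·s/L.
C = Vt/(Pplat − PEEP) = 505.0 / (17 − 8) = 505.0/9.0 = 56.111 mL/cmH2O.
τ = R × C = 9.73 × 0.05611 L/cmH2O = 0.546 s.
Fraction remaining at end-expiration = e^(−Te/τ) = e^(−1.30/0.546) = 0.09246 → 9.246%.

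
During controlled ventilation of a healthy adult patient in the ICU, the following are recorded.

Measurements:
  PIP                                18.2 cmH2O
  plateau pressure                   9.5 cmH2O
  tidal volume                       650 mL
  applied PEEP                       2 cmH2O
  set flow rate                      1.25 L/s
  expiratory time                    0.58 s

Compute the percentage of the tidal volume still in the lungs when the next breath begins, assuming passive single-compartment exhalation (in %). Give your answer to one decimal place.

R = (PIP − Pplat)/V̇ = (18.2 − 9.5) / 1.25 = 8.7/1.25 = 6.96 cmH2O·s/L.
C = Vt/(Pplat − PEEP) = 650.0 / (9.5 − 2) = 650.0/7.5 = 86.667 mL/cmH2O.
τ = R × C = 6.96 × 0.08667 L/cmH2O = 0.6032 s.
Fraction remaining at end-expiration = e^(−Te/τ) = e^(−0.58/0.6032) = 0.3823 → 38.23%.

38.2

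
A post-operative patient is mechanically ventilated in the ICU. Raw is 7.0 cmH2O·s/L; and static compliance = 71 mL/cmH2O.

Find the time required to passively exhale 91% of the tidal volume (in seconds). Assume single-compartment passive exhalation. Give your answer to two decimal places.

1.20

τ = R × C = 7.0 × 71 mL/cmH2O = 7.0 × 0.071 L/cmH2O = 0.497 s.
Exhaled fraction f = 1 − e^(−t/τ) → t = −τ·ln(1 − f) = −0.497·ln(0.09) = 1.197 s.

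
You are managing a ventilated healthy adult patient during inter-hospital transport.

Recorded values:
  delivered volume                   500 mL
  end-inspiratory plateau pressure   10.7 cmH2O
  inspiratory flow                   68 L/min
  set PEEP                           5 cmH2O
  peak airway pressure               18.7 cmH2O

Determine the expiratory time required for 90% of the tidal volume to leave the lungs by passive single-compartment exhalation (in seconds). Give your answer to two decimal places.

Flow: 68 L/min ÷ 60 = 1.1333 L/s.
R = (PIP − Pplat)/V̇ = (18.7 − 10.7) / 1.1333 = 8.0/1.1333 = 7.059 cmH2O·s/L.
C = Vt/(Pplat − PEEP) = 500.0 / (10.7 − 5) = 500.0/5.7 = 87.719 mL/cmH2O.
τ = R × C = 7.059 × 0.08772 L/cmH2O = 0.6192 s.
t = −τ·ln(1 − 0.90) = −0.6192·ln(0.1) = 1.426 s.

1.43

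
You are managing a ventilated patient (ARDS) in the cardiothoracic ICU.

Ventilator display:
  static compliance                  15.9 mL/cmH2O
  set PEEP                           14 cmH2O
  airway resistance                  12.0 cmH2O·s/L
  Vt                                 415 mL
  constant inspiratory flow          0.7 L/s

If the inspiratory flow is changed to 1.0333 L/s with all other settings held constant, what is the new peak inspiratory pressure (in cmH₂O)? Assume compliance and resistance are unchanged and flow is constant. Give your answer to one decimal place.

PIP = Vt/C + R·V̇ + PEEP (constant-flow equation of motion).
Only the resistive term changes: ΔPIP = R × ΔV̇ = 12.0 × (1.0333 − 0.7) = 12.0 × 0.3333 = 4.0 cmH2O.
Original PIP = 415/15.9 + 12.0×0.7 + 14 = 48.501 cmH2O; new PIP = 48.501 + (4.0) = 52.501 cmH2O.

52.5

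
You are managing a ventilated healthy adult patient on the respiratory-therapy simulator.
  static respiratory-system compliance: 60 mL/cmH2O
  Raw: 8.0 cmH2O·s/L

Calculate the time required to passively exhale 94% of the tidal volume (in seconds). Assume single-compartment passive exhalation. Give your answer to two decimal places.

τ = R × C = 8.0 × 60 mL/cmH2O = 8.0 × 0.060 L/cmH2O = 0.48 s.
Exhaled fraction f = 1 − e^(−t/τ) → t = −τ·ln(1 − f) = −0.48·ln(0.06) = 1.35 s.

1.35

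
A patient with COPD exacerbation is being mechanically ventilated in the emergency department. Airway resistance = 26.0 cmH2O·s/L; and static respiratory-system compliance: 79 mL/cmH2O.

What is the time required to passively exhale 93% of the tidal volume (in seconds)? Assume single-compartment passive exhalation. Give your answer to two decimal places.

5.46

τ = R × C = 26.0 × 79 mL/cmH2O = 26.0 × 0.079 L/cmH2O = 2.054 s.
Exhaled fraction f = 1 − e^(−t/τ) → t = −τ·ln(1 − f) = −2.054·ln(0.07) = 5.462 s.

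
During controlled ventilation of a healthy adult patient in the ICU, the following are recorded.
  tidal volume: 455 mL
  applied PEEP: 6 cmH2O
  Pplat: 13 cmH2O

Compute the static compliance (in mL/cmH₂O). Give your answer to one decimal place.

65.0

Cstat = Vt / (Pplat − PEEP) = 455 / (13 − 6) = 455 / 7.0 = 65.0 mL/cmH2O.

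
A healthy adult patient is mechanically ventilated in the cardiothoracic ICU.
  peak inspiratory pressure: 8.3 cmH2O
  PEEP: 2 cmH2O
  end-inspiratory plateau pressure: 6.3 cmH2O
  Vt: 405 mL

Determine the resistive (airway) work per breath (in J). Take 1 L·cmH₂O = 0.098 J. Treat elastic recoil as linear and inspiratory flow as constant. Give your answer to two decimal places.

0.08

With constant inspiratory flow the resistive pressure is constant at PIP − Pplat = 8.3 − 6.3 = 2.0 cmH2O, so resistive work = 2.0 × 0.405 = 0.81 L·cmH2O.
× 0.098 J/(L·cmH2O) → 0.07938 J.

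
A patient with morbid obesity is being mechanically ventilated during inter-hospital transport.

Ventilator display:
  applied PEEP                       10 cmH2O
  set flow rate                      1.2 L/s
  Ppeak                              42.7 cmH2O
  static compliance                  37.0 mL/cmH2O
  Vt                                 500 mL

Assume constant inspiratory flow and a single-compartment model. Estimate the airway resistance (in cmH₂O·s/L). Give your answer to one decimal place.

16.0

Equation of motion (constant flow): PIP = Vt/C + R·V̇ + PEEP.
R·V̇ = PIP − Vt/C − PEEP = 42.7 − 500/37.0 − 10 = 42.7 − 13.514 − 10 = 19.186 cmH2O.
R = 19.186 / 1.2 = 15.988 cmH2O·s/L.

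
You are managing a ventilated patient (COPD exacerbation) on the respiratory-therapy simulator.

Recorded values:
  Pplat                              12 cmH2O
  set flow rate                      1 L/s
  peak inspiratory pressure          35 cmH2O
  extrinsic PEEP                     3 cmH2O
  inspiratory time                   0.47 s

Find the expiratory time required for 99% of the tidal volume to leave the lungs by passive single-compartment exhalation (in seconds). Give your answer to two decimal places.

Vt = flow × Ti = 1 L/s × 0.47 s × 1000 mL/L = 470.0 mL.
R = (PIP − Pplat)/V̇ = (35 − 12) / 1 = 23.0/1 = 23.0 cmH2O·s/L.
C = Vt/(Pplat − PEEP) = 470.0 / (12 − 3) = 470.0/9.0 = 52.222 mL/cmH2O.
τ = R × C = 23.0 × 0.05222 L/cmH2O = 1.201 s.
t = −τ·ln(1 − 0.99) = −1.201·ln(0.01) = 5.531 s.

5.53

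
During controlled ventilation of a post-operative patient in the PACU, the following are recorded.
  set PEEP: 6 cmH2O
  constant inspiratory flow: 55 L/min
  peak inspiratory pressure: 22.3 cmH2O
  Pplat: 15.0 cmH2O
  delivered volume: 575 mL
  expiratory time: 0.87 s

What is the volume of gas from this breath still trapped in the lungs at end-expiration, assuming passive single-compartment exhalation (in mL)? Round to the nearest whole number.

Flow: 55 L/min ÷ 60 = 0.9167 L/s.
R = (PIP − Pplat)/V̇ = (22.3 − 15.0) / 0.9167 = 7.3/0.9167 = 7.963 cmH2O·s/L.
C = Vt/(Pplat − PEEP) = 575.0 / (15.0 − 6) = 575.0/9.0 = 63.889 mL/cmH2O.
τ = R × C = 7.963 × 0.06389 L/cmH2O = 0.5088 s.
Fraction remaining = e^(−Te/τ) = e^(−0.87/0.5088) = 0.1809.
Trapped volume = 575.0 × 0.1809 = 104.02 mL.

104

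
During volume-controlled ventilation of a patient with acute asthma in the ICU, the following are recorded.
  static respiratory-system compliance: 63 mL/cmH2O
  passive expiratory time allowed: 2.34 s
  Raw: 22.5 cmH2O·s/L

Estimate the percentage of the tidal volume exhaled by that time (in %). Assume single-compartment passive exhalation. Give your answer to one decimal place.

80.8

τ = R × C = 22.5 × 63 mL/cmH2O = 22.5 × 0.063 L/cmH2O = 1.418 s.
Passive exhalation: V(t)/V₀ = e^(−t/τ) = e^(−2.34/1.418) = 0.192.
Fraction exhaled = 1 − 0.192 = 0.808 → 80.8%.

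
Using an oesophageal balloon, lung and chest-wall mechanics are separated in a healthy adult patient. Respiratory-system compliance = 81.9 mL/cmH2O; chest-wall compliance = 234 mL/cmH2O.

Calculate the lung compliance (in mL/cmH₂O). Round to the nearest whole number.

1/CL = 1/Crs − 1/Ccw.
1/CL = 1/81.9 − 1/234 = 0.007937.
CL = 125.99 mL/cmH2O.

126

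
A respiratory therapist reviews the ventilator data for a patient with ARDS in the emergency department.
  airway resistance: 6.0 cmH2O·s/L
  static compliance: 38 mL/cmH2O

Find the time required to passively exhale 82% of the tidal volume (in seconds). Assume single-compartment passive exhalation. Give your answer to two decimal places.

0.39

τ = R × C = 6.0 × 38 mL/cmH2O = 6.0 × 0.038 L/cmH2O = 0.228 s.
Exhaled fraction f = 1 − e^(−t/τ) → t = −τ·ln(1 − f) = −0.228·ln(0.18) = 0.391 s.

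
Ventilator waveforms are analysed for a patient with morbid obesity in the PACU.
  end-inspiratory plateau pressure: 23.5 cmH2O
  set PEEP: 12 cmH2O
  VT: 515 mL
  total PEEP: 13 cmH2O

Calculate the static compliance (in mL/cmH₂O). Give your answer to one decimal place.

End-expiratory occlusion gives total PEEP = 13 cmH2O (intrinsic PEEP = 13 − 12 = 1). Use total PEEP for the elastic gradient.
Cstat = Vt / (Pplat − PEEPtotal) = 515 / (23.5 − 13) = 515 / 10.5 = 49.048 mL/cmH2O.

49.0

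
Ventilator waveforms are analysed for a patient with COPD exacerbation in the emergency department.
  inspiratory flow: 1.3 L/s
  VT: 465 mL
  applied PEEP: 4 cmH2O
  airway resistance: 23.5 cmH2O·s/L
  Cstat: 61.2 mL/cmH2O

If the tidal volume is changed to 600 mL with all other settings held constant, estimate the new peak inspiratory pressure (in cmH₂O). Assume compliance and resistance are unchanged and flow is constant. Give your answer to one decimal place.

44.4

PIP = Vt/C + R·V̇ + PEEP (constant-flow equation of motion).
Only the elastic term changes: ΔPIP = ΔVt / C = (600 − 465) / 61.2 = 2.206 cmH2O.
Original PIP = 465/61.2 + 23.5×1.3 + 4 = 42.148 cmH2O; new PIP = 42.148 + (2.206) = 44.354 cmH2O.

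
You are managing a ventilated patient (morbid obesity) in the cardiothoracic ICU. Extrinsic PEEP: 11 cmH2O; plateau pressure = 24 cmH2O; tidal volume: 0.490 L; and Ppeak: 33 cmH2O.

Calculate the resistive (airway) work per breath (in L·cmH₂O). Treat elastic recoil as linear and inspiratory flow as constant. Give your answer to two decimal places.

4.41

With constant inspiratory flow the resistive pressure is constant at PIP − Pplat = 33 − 24 = 9.0 cmH2O, so resistive work = 9.0 × 0.490 = 4.41 L·cmH2O.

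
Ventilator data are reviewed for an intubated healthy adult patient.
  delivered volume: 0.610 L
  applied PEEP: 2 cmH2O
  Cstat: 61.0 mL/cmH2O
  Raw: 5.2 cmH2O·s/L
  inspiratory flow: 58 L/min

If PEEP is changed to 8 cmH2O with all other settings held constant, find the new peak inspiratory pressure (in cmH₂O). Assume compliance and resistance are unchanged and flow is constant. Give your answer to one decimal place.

Flow: 58 L/min ÷ 60 = 0.9667 L/s.
PIP = Vt/C + R·V̇ + PEEP (constant-flow equation of motion).
Only the baseline term changes: ΔPIP = ΔPEEP = 8 − 2 = 6.0 cmH2O.
Original PIP = 610/61.0 + 5.2×0.9667 + 2 = 17.027 cmH2O; new PIP = 17.027 + (6.0) = 23.027 cmH2O.

23.0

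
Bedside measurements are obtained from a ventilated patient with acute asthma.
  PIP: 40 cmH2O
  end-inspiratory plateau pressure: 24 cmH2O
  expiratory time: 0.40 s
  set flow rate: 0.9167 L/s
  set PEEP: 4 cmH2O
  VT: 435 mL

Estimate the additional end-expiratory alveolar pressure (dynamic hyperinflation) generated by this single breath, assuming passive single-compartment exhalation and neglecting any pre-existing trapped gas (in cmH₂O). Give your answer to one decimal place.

R = (PIP − Pplat)/V̇ = (40 − 24) / 0.9167 = 16.0/0.9167 = 17.454 cmH2O·s/L.
C = Vt/(Pplat − PEEP) = 435.0 / (24 − 4) = 435.0/20.0 = 21.75 mL/cmH2O.
τ = R × C = 17.454 × 0.02175 L/cmH2O = 0.3796 s.
Fraction remaining = e^(−Te/τ) = e^(−0.40/0.3796) = 0.3486; trapped volume = 435.0 × 0.3486 = 151.64 mL.
Additional alveolar pressure from trapping ≈ V_trapped / C = 151.64 / 21.75 = 6.972 cmH2O.

7.0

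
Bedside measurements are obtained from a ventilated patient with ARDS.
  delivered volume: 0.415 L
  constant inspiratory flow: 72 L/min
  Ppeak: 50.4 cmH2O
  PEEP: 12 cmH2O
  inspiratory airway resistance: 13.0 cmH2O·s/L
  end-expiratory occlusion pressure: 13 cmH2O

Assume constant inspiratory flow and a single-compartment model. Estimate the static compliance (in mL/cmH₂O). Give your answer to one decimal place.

Flow: 72 L/min ÷ 60 = 1.2 L/s.
Total PEEP = 13 cmH2O (set 12 + intrinsic 1); this is the baseline alveolar pressure.
Equation of motion (constant flow): PIP = Vt/C + R·V̇ + PEEP.
Vt/C = PIP − R·V̇ − PEEP = 50.4 − 13.0×1.2 − 13 = 50.4 − 15.6 − 13 = 21.8 cmH2O.
C = Vt / 21.8 = 415 / 21.8 = 19.037 mL/cmH2O.

19.0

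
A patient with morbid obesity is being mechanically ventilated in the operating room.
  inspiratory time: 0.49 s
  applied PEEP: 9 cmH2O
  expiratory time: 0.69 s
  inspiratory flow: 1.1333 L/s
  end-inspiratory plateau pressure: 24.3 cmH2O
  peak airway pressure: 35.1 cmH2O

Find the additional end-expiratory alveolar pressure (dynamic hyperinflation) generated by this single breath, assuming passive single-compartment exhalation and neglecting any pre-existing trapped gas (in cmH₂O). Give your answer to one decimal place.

Vt = flow × Ti = 1.1333 L/s × 0.49 s × 1000 mL/L = 555.32 mL.
R = (PIP − Pplat)/V̇ = (35.1 − 24.3) / 1.1333 = 10.8/1.1333 = 9.53 cmH2O·s/L.
C = Vt/(Pplat − PEEP) = 555.32 / (24.3 − 9) = 555.32/15.3 = 36.295 mL/cmH2O.
τ = R × C = 9.53 × 0.0363 L/cmH2O = 0.3459 s.
Fraction remaining = e^(−Te/τ) = e^(−0.69/0.3459) = 0.136; trapped volume = 555.32 × 0.136 = 75.524 mL.
Additional alveolar pressure from trapping ≈ V_trapped / C = 75.524 / 36.295 = 2.081 cmH2O.

2.1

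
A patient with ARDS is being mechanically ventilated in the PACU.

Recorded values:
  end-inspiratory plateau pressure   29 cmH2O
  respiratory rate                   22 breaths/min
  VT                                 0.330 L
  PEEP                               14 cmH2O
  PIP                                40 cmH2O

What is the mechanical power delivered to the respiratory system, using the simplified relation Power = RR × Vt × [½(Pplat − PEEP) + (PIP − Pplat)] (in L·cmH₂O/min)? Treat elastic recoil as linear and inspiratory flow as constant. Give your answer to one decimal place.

Per-breath work = Vt × [½(Pplat−PEEP) + (PIP−Pplat)] = 0.330 × [0.5×15.0 + 11.0] = 0.330 × 18.5 = 6.105 L·cmH2O.
Power = 22 × 6.105 = 134.31 L·cmH2O/min.

134.3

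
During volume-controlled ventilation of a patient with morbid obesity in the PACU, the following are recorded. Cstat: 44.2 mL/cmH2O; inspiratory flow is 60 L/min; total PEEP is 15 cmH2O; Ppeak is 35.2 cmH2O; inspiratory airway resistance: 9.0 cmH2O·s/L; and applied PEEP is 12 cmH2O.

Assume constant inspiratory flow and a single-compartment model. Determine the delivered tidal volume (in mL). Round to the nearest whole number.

Flow: 60 L/min ÷ 60 = 1 L/s.
Total PEEP = 15 cmH2O (set 12 + intrinsic 3); this is the baseline alveolar pressure.
Equation of motion (constant flow): PIP = Vt/C + R·V̇ + PEEP.
Vt/C = PIP − R·V̇ − PEEP = 35.2 − 9.0 − 15 = 11.2 cmH2O.
Vt = C × 11.2 = 44.2 × 11.2 = 495.04 mL.

495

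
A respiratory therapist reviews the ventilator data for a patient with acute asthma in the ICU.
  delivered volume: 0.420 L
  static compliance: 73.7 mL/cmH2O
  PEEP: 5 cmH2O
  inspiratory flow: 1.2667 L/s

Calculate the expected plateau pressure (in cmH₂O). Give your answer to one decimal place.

10.7

Pplat = PEEP + Vt / Cstat = 5 + 420 / 73.7 = 5 + 5.699 = 10.699 cmH2O.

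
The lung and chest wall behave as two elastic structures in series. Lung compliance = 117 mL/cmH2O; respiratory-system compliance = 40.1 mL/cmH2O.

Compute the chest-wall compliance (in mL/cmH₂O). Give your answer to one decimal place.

61.0

1/Ccw = 1/Crs − 1/CL.
1/Ccw = 1/40.1 − 1/117 = 0.01639.
Ccw = 61.013 mL/cmH2O.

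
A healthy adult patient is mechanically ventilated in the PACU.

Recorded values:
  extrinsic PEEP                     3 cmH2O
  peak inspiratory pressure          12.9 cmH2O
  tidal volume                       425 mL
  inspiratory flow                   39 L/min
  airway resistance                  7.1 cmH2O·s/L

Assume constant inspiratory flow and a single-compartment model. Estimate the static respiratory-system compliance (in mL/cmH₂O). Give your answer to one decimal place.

80.4

Flow: 39 L/min ÷ 60 = 0.65 L/s.
Equation of motion (constant flow): PIP = Vt/C + R·V̇ + PEEP.
Vt/C = PIP − R·V̇ − PEEP = 12.9 − 7.1×0.65 − 3 = 12.9 − 4.615 − 3 = 5.285 cmH2O.
C = Vt / 5.285 = 425 / 5.285 = 80.416 mL/cmH2O.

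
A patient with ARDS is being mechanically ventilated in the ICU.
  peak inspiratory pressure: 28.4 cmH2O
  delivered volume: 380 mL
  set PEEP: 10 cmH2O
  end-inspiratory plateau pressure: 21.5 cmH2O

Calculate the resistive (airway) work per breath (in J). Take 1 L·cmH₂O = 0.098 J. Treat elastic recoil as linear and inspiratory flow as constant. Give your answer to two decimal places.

0.26

With constant inspiratory flow the resistive pressure is constant at PIP − Pplat = 28.4 − 21.5 = 6.9 cmH2O, so resistive work = 6.9 × 0.380 = 2.622 L·cmH2O.
× 0.098 J/(L·cmH2O) → 0.257 J.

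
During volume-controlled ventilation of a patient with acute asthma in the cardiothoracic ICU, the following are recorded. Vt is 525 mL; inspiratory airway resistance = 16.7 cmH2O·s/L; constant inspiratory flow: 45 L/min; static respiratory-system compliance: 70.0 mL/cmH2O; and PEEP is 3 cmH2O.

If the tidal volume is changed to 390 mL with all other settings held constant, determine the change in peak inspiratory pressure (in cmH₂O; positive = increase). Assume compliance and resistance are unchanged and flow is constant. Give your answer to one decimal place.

PIP = Vt/C + R·V̇ + PEEP (constant-flow equation of motion).
Only the elastic term changes: ΔPIP = ΔVt / C = (390 − 525) / 70.0 = -1.929 cmH2O.

-1.9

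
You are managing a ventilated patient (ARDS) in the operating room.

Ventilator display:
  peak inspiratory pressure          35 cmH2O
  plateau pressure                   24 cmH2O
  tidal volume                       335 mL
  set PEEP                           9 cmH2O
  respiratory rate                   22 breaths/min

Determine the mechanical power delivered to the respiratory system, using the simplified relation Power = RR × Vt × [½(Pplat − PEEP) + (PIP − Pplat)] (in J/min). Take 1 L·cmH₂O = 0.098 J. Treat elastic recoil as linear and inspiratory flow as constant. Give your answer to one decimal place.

Per-breath work = Vt × [½(Pplat−PEEP) + (PIP−Pplat)] = 0.335 × [0.5×15.0 + 11.0] = 0.335 × 18.5 = 6.198 L·cmH2O.
Power = 22 × 6.198 = 136.36 L·cmH2O/min.
× 0.098 J/(L·cmH2O) → 13.363 J/min.

13.4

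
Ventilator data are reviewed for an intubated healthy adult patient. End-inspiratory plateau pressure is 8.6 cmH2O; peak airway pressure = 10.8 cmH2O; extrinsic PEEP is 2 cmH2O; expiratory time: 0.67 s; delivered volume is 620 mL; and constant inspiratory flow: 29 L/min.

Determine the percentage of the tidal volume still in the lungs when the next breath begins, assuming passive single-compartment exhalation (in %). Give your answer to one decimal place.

Flow: 29 L/min ÷ 60 = 0.4833 L/s.
R = (PIP − Pplat)/V̇ = (10.8 − 8.6) / 0.4833 = 2.2/0.4833 = 4.552 cmH2O·s/L.
C = Vt/(Pplat − PEEP) = 620.0 / (8.6 − 2) = 620.0/6.6 = 93.939 mL/cmH2O.
τ = R × C = 4.552 × 0.09394 L/cmH2O = 0.4276 s.
Fraction remaining at end-expiration = e^(−Te/τ) = e^(−0.67/0.4276) = 0.2087 → 20.87%.

20.9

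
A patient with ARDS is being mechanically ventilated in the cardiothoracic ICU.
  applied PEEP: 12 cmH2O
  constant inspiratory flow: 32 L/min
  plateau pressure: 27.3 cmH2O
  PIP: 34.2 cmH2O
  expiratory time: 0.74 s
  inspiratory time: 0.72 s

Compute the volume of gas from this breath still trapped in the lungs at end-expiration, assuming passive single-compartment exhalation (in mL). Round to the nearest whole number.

Flow: 32 L/min ÷ 60 = 0.5333 L/s.
Vt = flow × Ti = 0.5333 L/s × 0.72 s × 1000 mL/L = 383.98 mL.
R = (PIP − Pplat)/V̇ = (34.2 − 27.3) / 0.5333 = 6.9/0.5333 = 12.938 cmH2O·s/L.
C = Vt/(Pplat − PEEP) = 383.98 / (27.3 − 12) = 383.98/15.3 = 25.097 mL/cmH2O.
τ = R × C = 12.938 × 0.0251 L/cmH2O = 0.3247 s.
Fraction remaining = e^(−Te/τ) = e^(−0.74/0.3247) = 0.1024.
Trapped volume = 383.98 × 0.1024 = 39.32 mL.

39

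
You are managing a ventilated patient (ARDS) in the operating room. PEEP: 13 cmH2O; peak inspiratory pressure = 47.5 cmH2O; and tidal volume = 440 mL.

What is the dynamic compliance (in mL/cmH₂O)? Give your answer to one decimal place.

12.8

Dynamic compliance = Vt / (PIP − PEEP) = 440 / (47.5 − 13) = 440 / 34.5 = 12.754 mL/cmH2O.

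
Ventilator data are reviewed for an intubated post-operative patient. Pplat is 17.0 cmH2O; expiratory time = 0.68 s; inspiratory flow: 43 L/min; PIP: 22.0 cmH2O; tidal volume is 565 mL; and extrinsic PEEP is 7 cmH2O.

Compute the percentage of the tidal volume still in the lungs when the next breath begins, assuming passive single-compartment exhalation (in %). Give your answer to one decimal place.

17.8

Flow: 43 L/min ÷ 60 = 0.7167 L/s.
R = (PIP − Pplat)/V̇ = (22.0 − 17.0) / 0.7167 = 5.0/0.7167 = 6.976 cmH2O·s/L.
C = Vt/(Pplat − PEEP) = 565.0 / (17.0 − 7) = 565.0/10.0 = 56.5 mL/cmH2O.
τ = R × C = 6.976 × 0.0565 L/cmH2O = 0.3941 s.
Fraction remaining at end-expiration = e^(−Te/τ) = e^(−0.68/0.3941) = 0.1781 → 17.81%.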